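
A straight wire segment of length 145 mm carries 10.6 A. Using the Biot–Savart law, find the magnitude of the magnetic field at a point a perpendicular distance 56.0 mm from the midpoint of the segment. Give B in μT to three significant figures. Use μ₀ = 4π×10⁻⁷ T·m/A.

For a finite straight segment, B = (μ₀I/4πd)(sinθ₁ + sinθ₂), where θ₁, θ₂ are the angles from the perpendicular to each end.
The perpendicular from the point meets the wire at its midpoint, so each end is L/2 = 0.0725 m away along the wire.
sinθ₁ = 0.0725/√(0.0725²+0.056²) = 0.7914; sinθ₂ = 0.0725/√(0.0725²+0.056²) = 0.7914.
B = (4π×10⁻⁷ × 10.6) / (4π × 0.056) × (0.7914 + 0.7914) = 3.00×10⁻⁵ T.

B ≈ 30.0 μT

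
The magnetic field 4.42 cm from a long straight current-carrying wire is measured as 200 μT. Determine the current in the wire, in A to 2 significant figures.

For a long straight wire B = μ₀I/(2πd), so I = 2πdB/μ₀.
I = 2π × 0.0442 × 2.00×10⁻⁴ / (4π×10⁻⁷) = 44.2 A.

I ≈ 44 A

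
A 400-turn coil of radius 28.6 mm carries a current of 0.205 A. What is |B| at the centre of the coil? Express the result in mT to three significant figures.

For an N-turn flat coil, B = Nμ₀I/(2R) with R = 0.0286 m.
B = 400 × 4.50×10⁻⁶ T = 1.80×10⁻³ T.

B ≈ 1.80 mT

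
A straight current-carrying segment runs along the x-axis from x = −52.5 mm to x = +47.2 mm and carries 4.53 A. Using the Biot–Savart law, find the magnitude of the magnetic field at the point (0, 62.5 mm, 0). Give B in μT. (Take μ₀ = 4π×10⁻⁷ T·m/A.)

For a finite straight segment, B = (μ₀I/4πd)(sinθ₁ + sinθ₂), where θ₁, θ₂ are the angles from the perpendicular to each end.
The perpendicular distance is d = 0.0625 m; the end-offsets along the wire are a = 0.0525 m and b = 0.0472 m.
sinθ₁ = 0.0525/√(0.0525²+0.0625²) = 0.6432; sinθ₂ = 0.0472/√(0.0472²+0.0625²) = 0.6027.
B = (4π×10⁻⁷ × 4.53) / (4π × 0.0625) × (0.6432 + 0.6027) = 9.03×10⁻⁶ T.

B ≈ 9.03 μT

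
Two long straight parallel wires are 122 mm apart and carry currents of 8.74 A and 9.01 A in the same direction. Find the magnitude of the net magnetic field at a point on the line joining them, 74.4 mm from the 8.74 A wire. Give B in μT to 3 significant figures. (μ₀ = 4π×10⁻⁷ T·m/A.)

B ≈ 14.4 μT

Each long wire gives B = μ₀I/(2πd). Distances are d₁ = 0.0744 m and d₂ = 0.0476 m.
B₁ = 2.35×10⁻⁵ T, B₂ = 3.79×10⁻⁵ T.
Between parallel currents the two contributions point in opposite directions, so they subtract. B = |B₁ − B₂| = |2.35×10⁻⁵ − 3.79×10⁻⁵| = 1.44×10⁻⁵ T.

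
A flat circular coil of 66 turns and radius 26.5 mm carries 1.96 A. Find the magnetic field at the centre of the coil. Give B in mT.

For an N-turn flat coil, B = Nμ₀I/(2R) with R = 0.0265 m.
B = 66 × 4.65×10⁻⁵ T = 3.07×10⁻³ T.

B ≈ 3.07 mT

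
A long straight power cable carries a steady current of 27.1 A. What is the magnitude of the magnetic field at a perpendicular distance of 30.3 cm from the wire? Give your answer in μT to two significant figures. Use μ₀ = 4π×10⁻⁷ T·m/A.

B ≈ 18 μT

For an infinitely long straight wire, B = μ₀I/(2πd).
B = (4π×10⁻⁷ × 27.1) / (2π × 0.303) = 1.79×10⁻⁵ T.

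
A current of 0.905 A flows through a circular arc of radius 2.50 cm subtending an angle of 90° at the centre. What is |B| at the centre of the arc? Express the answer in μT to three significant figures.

B ≈ 5.69 μT

The Biot–Savart field of a circular arc at its centre is B = μ₀Iφ/(4πR), with φ = 1.571 rad.
B = (4π×10⁻⁷ × 0.905 × 1.571) / (4π × 0.025) = 5.69×10⁻⁶ T.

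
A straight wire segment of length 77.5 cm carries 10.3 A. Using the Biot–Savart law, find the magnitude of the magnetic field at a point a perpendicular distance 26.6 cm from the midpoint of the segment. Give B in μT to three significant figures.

For a finite straight segment, B = (μ₀I/4πd)(sinθ₁ + sinθ₂), where θ₁, θ₂ are the angles from the perpendicular to each end.
The perpendicular from the point meets the wire at its midpoint, so each end is L/2 = 0.3875 m away along the wire.
sinθ₁ = 0.3875/√(0.3875²+0.266²) = 0.8244; sinθ₂ = 0.3875/√(0.3875²+0.266²) = 0.8244.
B = (4π×10⁻⁷ × 10.3) / (4π × 0.266) × (0.8244 + 0.8244) = 6.38×10⁻⁶ T.

B ≈ 6.38 μT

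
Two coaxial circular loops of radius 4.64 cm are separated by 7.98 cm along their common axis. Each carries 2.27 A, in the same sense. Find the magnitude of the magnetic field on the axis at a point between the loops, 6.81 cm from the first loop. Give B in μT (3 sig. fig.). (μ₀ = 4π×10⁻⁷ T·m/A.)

B ≈ 33.5 μT

Each loop contributes B = μ₀IR²/[2(R²+z²)^(3/2)] on the axis, with z measured from that loop.
Loop 1 (z = 0.0681 m): B₁ = 5.49×10⁻⁶ T. Loop 2 (z = 0.0117 m): B₂ = 2.80×10⁻⁵ T.
The fields add: B = B₁ + B₂ = 3.35×10⁻⁵ T.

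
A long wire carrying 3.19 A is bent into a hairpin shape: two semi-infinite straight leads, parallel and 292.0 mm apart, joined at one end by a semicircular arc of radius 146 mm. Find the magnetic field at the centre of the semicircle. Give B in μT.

The semicircular arc contributes B_arc = μ₀I·π/(4πR) = μ₀I/(4R) = 6.86×10⁻⁶ T.
Each semi-infinite lead is at perpendicular distance R = 0.146 m from the centre, with the perpendicular foot at its near end, so it contributes μ₀I/(4πR); both point the same way, together 4.37×10⁻⁶ T.
Arc and leads all point the same direction: B = 6.86×10⁻⁶ + 4.37×10⁻⁶ = 1.12×10⁻⁵ T.

B ≈ 11.2 μT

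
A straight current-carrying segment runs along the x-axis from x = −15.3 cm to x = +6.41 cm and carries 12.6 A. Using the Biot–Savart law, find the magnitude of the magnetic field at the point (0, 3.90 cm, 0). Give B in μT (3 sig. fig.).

B ≈ 58.9 μT

For a finite straight segment, B = (μ₀I/4πd)(sinθ₁ + sinθ₂), where θ₁, θ₂ are the angles from the perpendicular to each end.
The perpendicular distance is d = 0.039 m; the end-offsets along the wire are a = 0.153 m and b = 0.0641 m.
sinθ₁ = 0.153/√(0.153²+0.039²) = 0.9690; sinθ₂ = 0.0641/√(0.0641²+0.039²) = 0.8543.
B = (4π×10⁻⁷ × 12.6) / (4π × 0.039) × (0.9690 + 0.8543) = 5.89×10⁻⁵ T.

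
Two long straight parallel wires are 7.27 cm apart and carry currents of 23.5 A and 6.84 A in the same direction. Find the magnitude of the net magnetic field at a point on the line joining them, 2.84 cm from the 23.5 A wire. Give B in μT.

Each long wire gives B = μ₀I/(2πd). Distances are d₁ = 0.0284 m and d₂ = 0.0443 m.
B₁ = 1.65×10⁻⁴ T, B₂ = 3.09×10⁻⁵ T.
Between parallel currents the two contributions point in opposite directions, so they subtract. B = |B₁ − B₂| = |1.65×10⁻⁴ − 3.09×10⁻⁵| = 1.35×10⁻⁴ T.

B ≈ 135 μT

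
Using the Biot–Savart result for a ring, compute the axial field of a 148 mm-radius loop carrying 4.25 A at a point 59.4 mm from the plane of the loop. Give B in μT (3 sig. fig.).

B ≈ 14.4 μT

On the axis of a circular loop, B = μ₀IR² / [2(R²+z²)^(3/2)].
R² + z² = (0.148)² + (0.0594)² = 0.02543 m², and (R²+z²)^(3/2) = 4.06×10⁻³ m³.
B = (4π×10⁻⁷ × 4.25 × 0.0219) / (2 × 4.06×10⁻³) = 1.44×10⁻⁵ T.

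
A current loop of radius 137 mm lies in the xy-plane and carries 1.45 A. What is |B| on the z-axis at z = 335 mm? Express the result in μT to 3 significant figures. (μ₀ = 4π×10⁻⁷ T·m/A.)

B ≈ 0.361 μT

On the axis of a circular loop, B = μ₀IR² / [2(R²+z²)^(3/2)].
R² + z² = (0.137)² + (0.335)² = 0.131 m², and (R²+z²)^(3/2) = 4.74×10⁻² m³.
B = (4π×10⁻⁷ × 1.45 × 0.01877) / (2 × 4.74×10⁻²) = 3.61×10⁻⁷ T.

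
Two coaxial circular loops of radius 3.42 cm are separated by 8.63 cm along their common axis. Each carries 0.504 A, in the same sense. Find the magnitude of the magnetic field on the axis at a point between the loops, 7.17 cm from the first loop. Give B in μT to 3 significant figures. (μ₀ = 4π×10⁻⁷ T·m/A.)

B ≈ 7.94 μT

Each loop contributes B = μ₀IR²/[2(R²+z²)^(3/2)] on the axis, with z measured from that loop.
Loop 1 (z = 0.0717 m): B₁ = 7.39×10⁻⁷ T. Loop 2 (z = 0.0146 m): B₂ = 7.20×10⁻⁶ T.
The fields add: B = B₁ + B₂ = 7.94×10⁻⁶ T.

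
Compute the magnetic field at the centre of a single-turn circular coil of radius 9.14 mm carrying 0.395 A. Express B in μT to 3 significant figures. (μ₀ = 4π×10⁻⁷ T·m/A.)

At the centre of a circular loop the Biot–Savart law gives B = μ₀I/(2R).
B = (4π×10⁻⁷ × 0.395) / (2 × 0.00914) = 2.72×10⁻⁵ T.

B ≈ 27.2 μT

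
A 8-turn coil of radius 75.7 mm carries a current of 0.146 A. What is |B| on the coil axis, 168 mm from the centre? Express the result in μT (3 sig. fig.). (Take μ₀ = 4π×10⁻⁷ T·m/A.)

B ≈ 0.672 μT

For an N-turn flat coil, B = Nμ₀IR²/[2(R²+z²)^(3/2)] with R = 0.0757 m, z = 0.168 m.
B = 8 × 8.40×10⁻⁸ T = 6.72×10⁻⁷ T.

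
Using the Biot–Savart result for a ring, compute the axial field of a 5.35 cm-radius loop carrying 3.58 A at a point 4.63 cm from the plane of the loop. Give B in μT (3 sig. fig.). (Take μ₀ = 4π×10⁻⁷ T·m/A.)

B ≈ 18.2 μT

On the axis of a circular loop, B = μ₀IR² / [2(R²+z²)^(3/2)].
R² + z² = (0.0535)² + (0.0463)² = 0.005006 m², and (R²+z²)^(3/2) = 3.54×10⁻⁴ m³.
B = (4π×10⁻⁷ × 3.58 × 0.002862) / (2 × 3.54×10⁻⁴) = 1.82×10⁻⁵ T.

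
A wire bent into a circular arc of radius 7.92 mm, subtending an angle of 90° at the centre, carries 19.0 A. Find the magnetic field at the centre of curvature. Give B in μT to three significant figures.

The Biot–Savart field of a circular arc at its centre is B = μ₀Iφ/(4πR), with φ = 1.571 rad.
B = (4π×10⁻⁷ × 19.0 × 1.571) / (4π × 0.00792) = 3.77×10⁻⁴ T.

B ≈ 377 μT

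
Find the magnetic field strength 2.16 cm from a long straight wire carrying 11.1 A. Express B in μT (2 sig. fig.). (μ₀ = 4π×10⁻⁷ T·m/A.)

For an infinitely long straight wire, B = μ₀I/(2πd).
B = (4π×10⁻⁷ × 11.1) / (2π × 0.0216) = 1.03×10⁻⁴ T.

B ≈ 100 μT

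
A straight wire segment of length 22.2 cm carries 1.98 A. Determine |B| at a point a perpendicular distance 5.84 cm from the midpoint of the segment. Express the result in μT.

B ≈ 6.00 μT

For a finite straight segment, B = (μ₀I/4πd)(sinθ₁ + sinθ₂), where θ₁, θ₂ are the angles from the perpendicular to each end.
The perpendicular from the point meets the wire at its midpoint, so each end is L/2 = 0.111 m away along the wire.
sinθ₁ = 0.111/√(0.111²+0.0584²) = 0.8850; sinθ₂ = 0.111/√(0.111²+0.0584²) = 0.8850.
B = (4π×10⁻⁷ × 1.98) / (4π × 0.0584) × (0.8850 + 0.8850) = 6.00×10⁻⁶ T.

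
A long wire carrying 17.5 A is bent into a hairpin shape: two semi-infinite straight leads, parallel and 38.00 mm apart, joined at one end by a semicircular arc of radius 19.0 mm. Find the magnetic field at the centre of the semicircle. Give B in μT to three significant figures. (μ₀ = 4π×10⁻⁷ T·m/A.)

B ≈ 474 μT

The semicircular arc contributes B_arc = μ₀I·π/(4πR) = μ₀I/(4R) = 2.89×10⁻⁴ T.
Each semi-infinite lead is at perpendicular distance R = 0.019 m from the centre, with the perpendicular foot at its near end, so it contributes μ₀I/(4πR); both point the same way, together 1.84×10⁻⁴ T.
Arc and leads all point the same direction: B = 2.89×10⁻⁴ + 1.84×10⁻⁴ = 4.74×10⁻⁴ T.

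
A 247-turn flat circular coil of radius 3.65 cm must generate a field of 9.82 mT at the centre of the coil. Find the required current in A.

For an N-turn coil, B = Nμ₀I/(2R) with R = 0.0365 m, so I = 2RB/(Nμ₀) = 2 × 0.0365 × 9.82×10⁻³ / (247 × 4π×10⁻⁷) = 2.31 A.

I ≈ 2.31 A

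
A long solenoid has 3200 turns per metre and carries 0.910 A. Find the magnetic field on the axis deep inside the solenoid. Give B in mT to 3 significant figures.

B ≈ 3.66 mT

Inside a long solenoid, B = μ₀nI with n = 3200 turns/m.
B = 4π×10⁻⁷ × 3200 × 0.910 = 3.66×10⁻³ T.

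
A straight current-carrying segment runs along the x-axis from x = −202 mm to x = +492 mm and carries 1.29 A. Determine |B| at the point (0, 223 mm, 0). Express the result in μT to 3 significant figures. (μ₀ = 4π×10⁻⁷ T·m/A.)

B ≈ 0.915 μT

For a finite straight segment, B = (μ₀I/4πd)(sinθ₁ + sinθ₂), where θ₁, θ₂ are the angles from the perpendicular to each end.
The perpendicular distance is d = 0.223 m; the end-offsets along the wire are a = 0.202 m and b = 0.492 m.
sinθ₁ = 0.202/√(0.202²+0.223²) = 0.6713; sinθ₂ = 0.492/√(0.492²+0.223²) = 0.9108.
B = (4π×10⁻⁷ × 1.29) / (4π × 0.223) × (0.6713 + 0.9108) = 9.15×10⁻⁷ T.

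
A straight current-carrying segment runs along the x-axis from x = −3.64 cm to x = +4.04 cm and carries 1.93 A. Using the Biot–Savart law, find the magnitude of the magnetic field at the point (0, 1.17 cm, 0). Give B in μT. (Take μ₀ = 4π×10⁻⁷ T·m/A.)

B ≈ 31.5 μT

For a finite straight segment, B = (μ₀I/4πd)(sinθ₁ + sinθ₂), where θ₁, θ₂ are the angles from the perpendicular to each end.
The perpendicular distance is d = 0.0117 m; the end-offsets along the wire are a = 0.0364 m and b = 0.0404 m.
sinθ₁ = 0.0364/√(0.0364²+0.0117²) = 0.9520; sinθ₂ = 0.0404/√(0.0404²+0.0117²) = 0.9605.
B = (4π×10⁻⁷ × 1.93) / (4π × 0.0117) × (0.9520 + 0.9605) = 3.15×10⁻⁵ T.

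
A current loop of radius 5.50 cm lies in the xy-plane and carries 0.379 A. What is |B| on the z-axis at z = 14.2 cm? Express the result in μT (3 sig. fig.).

On the axis of a circular loop, B = μ₀IR² / [2(R²+z²)^(3/2)].
R² + z² = (0.055)² + (0.142)² = 0.02319 m², and (R²+z²)^(3/2) = 3.53×10⁻³ m³.
B = (4π×10⁻⁷ × 0.379 × 0.003025) / (2 × 3.53×10⁻³) = 2.04×10⁻⁷ T.

B ≈ 0.204 μT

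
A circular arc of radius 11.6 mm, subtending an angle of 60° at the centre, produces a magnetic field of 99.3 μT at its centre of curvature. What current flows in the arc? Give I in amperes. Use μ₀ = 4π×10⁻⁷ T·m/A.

I ≈ 11.0 A

For a circular arc, B = μ₀Iφ/(4πR) with φ in radians; here φ = 1.047 rad.
So I = 4πRB/(μ₀φ) = 4π × 0.0116 × 9.93×10⁻⁵ / (4π×10⁻⁷ × 1.047) = 11.0 A.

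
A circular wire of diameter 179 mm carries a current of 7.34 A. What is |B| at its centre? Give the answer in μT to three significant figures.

B ≈ 51.5 μT

At the centre of a circular loop the Biot–Savart law gives B = μ₀I/(2R) (so R = 0.0895 m).
B = (4π×10⁻⁷ × 7.34) / (2 × 0.0895) = 5.15×10⁻⁵ T.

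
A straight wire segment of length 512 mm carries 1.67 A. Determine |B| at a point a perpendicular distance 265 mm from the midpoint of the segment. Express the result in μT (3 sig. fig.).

B ≈ 0.876 μT

For a finite straight segment, B = (μ₀I/4πd)(sinθ₁ + sinθ₂), where θ₁, θ₂ are the angles from the perpendicular to each end.
The perpendicular from the point meets the wire at its midpoint, so each end is L/2 = 0.256 m away along the wire.
sinθ₁ = 0.256/√(0.256²+0.265²) = 0.6948; sinθ₂ = 0.256/√(0.256²+0.265²) = 0.6948.
B = (4π×10⁻⁷ × 1.67) / (4π × 0.265) × (0.6948 + 0.6948) = 8.76×10⁻⁷ T.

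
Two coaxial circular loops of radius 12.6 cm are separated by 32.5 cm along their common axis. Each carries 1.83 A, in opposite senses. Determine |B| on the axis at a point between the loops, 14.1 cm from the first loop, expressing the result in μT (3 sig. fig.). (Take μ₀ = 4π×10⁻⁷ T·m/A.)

Each loop contributes B = μ₀IR²/[2(R²+z²)^(3/2)] on the axis, with z measured from that loop.
Loop 1 (z = 0.141 m): B₁ = 2.70×10⁻⁶ T. Loop 2 (z = 0.184 m): B₂ = 1.65×10⁻⁶ T.
The fields oppose: B = |B₁ − B₂| = 1.05×10⁻⁶ T.

B ≈ 1.05 μT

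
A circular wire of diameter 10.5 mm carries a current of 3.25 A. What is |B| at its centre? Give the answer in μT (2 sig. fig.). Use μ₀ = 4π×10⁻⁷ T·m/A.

B ≈ 390 μT

At the centre of a circular loop the Biot–Savart law gives B = μ₀I/(2R) (so R = 0.00525 m).
B = (4π×10⁻⁷ × 3.25) / (2 × 0.00525) = 3.89×10⁻⁴ T.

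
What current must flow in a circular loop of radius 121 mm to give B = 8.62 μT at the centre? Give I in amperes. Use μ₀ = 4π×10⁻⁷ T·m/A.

I ≈ 1.66 A

At the centre of a circular loop B = μ₀I/(2R), so I = 2RB/μ₀.
With R = 0.121 m, I = 2 × 0.121 × 8.62×10⁻⁶ / (4π×10⁻⁷) = 1.66 A.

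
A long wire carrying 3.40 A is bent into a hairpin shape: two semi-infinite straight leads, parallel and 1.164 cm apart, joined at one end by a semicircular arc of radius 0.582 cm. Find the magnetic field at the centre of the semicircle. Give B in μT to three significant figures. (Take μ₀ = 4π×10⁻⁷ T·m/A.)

B ≈ 300 μT

The semicircular arc contributes B_arc = μ₀I·π/(4πR) = μ₀I/(4R) = 1.84×10⁻⁴ T.
Each semi-infinite lead is at perpendicular distance R = 0.00582 m from the centre, with the perpendicular foot at its near end, so it contributes μ₀I/(4πR); both point the same way, together 1.17×10⁻⁴ T.
Arc and leads all point the same direction: B = 1.84×10⁻⁴ + 1.17×10⁻⁴ = 3.00×10⁻⁴ T.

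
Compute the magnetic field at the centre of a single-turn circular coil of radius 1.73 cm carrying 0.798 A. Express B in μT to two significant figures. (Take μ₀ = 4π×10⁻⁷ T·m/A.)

B ≈ 29 μT

At the centre of a circular loop the Biot–Savart law gives B = μ₀I/(2R).
B = (4π×10⁻⁷ × 0.798) / (2 × 0.0173) = 2.90×10⁻⁵ T.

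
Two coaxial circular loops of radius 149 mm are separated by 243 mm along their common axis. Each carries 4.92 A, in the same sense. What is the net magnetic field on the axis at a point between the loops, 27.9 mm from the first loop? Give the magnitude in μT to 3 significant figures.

Each loop contributes B = μ₀IR²/[2(R²+z²)^(3/2)] on the axis, with z measured from that loop.
Loop 1 (z = 0.0279 m): B₁ = 1.97×10⁻⁵ T. Loop 2 (z = 0.2151 m): B₂ = 3.83×10⁻⁶ T.
The fields add: B = B₁ + B₂ = 2.35×10⁻⁵ T.

B ≈ 23.5 μT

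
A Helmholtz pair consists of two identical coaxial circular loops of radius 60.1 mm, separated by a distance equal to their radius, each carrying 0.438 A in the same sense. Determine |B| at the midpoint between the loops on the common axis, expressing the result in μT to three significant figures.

B ≈ 6.55 μT

Each loop contributes B = μ₀IR²/[2(R²+z²)^(3/2)] on the axis, with z measured from that loop.
Loop 1 (z = 0.03005 m): B₁ = 3.28×10⁻⁶ T. Loop 2 (z = 0.03005 m): B₂ = 3.28×10⁻⁶ T.
The fields add: B = B₁ + B₂ = 6.55×10⁻⁶ T.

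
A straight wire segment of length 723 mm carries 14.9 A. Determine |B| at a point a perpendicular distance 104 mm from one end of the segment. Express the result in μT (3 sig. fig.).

B ≈ 14.2 μT

For a finite straight segment, B = (μ₀I/4πd)(sinθ₁ + sinθ₂), where θ₁, θ₂ are the angles from the perpendicular to each end.
The perpendicular foot is at one end, so the two end-offsets along the wire are 0 and L = 0.723 m.
sinθ₁ = 0/√(0²+0.104²) = 0.0000; sinθ₂ = 0.723/√(0.723²+0.104²) = 0.9898.
B = (4π×10⁻⁷ × 14.9) / (4π × 0.104) × (0.0000 + 0.9898) = 1.42×10⁻⁵ T.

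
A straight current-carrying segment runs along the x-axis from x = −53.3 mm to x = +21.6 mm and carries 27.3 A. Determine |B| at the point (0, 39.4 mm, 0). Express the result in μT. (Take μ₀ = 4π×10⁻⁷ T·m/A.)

For a finite straight segment, B = (μ₀I/4πd)(sinθ₁ + sinθ₂), where θ₁, θ₂ are the angles from the perpendicular to each end.
The perpendicular distance is d = 0.0394 m; the end-offsets along the wire are a = 0.0533 m and b = 0.0216 m.
sinθ₁ = 0.0533/√(0.0533²+0.0394²) = 0.8041; sinθ₂ = 0.0216/√(0.0216²+0.0394²) = 0.4807.
B = (4π×10⁻⁷ × 27.3) / (4π × 0.0394) × (0.8041 + 0.4807) = 8.90×10⁻⁵ T.

B ≈ 89.0 μT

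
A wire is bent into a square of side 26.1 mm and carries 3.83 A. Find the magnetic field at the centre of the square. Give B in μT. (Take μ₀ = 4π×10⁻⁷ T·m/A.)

Each side is a finite straight segment at perpendicular distance d = a/(2 tan(π/4)) = 0.01305 m from the centre, with end-angles ±π/4.
One side contributes B₁ = (μ₀I/4πd)·2 sin(π/4) = 4.15×10⁻⁵ T.
All 4 sides add in the same direction: B = 4 × 4.15×10⁻⁵ = 1.66×10⁻⁴ T.

B ≈ 166 μT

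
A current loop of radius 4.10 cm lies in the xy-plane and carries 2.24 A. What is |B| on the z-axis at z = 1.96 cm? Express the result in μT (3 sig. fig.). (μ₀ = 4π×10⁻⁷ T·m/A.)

B ≈ 25.2 μT

On the axis of a circular loop, B = μ₀IR² / [2(R²+z²)^(3/2)].
R² + z² = (0.041)² + (0.0196)² = 0.002065 m², and (R²+z²)^(3/2) = 9.38×10⁻⁵ m³.
B = (4π×10⁻⁷ × 2.24 × 0.001681) / (2 × 9.38×10⁻⁵) = 2.52×10⁻⁵ T.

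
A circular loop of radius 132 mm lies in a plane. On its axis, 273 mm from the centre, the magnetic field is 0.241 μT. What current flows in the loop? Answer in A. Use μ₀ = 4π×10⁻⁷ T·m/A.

On the axis of a loop, B = μ₀IR²/[2(R²+z²)^(3/2)], so I = 2B(R²+z²)^(3/2)/(μ₀R²).
R² + z² = 0.01742 + 0.07453 = 0.09195 m²; raised to 3/2 gives 2.79×10⁻² m³.
I = 2 × 2.41×10⁻⁷ × 2.79×10⁻² / (1.26×10⁻⁶ × 0.01742) = 0.614 A.

I ≈ 0.614 A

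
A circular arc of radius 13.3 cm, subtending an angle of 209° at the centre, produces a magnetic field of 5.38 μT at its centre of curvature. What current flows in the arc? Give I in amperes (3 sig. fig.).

I ≈ 1.96 A

For a circular arc, B = μ₀Iφ/(4πR) with φ in radians; here φ = 3.648 rad.
So I = 4πRB/(μ₀φ) = 4π × 0.133 × 5.38×10⁻⁶ / (4π×10⁻⁷ × 3.648) = 1.96 A.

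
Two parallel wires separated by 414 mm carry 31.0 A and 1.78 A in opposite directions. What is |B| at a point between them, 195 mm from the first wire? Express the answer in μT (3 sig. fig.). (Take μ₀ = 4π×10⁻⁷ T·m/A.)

B ≈ 33.4 μT

Each long wire gives B = μ₀I/(2πd). Distances are d₁ = 0.195 m and d₂ = 0.219 m.
B₁ = 3.18×10⁻⁵ T, B₂ = 1.63×10⁻⁶ T.
Between antiparallel currents both contributions point the same way, so they add. B = B₁ + B₂ = 3.18×10⁻⁵ + 1.63×10⁻⁶ = 3.34×10⁻⁵ T.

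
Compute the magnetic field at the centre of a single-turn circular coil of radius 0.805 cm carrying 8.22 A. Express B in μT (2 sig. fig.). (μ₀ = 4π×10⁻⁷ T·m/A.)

At the centre of a circular loop the Biot–Savart law gives B = μ₀I/(2R).
B = (4π×10⁻⁷ × 8.22) / (2 × 0.00805) = 6.42×10⁻⁴ T.

B ≈ 640 μT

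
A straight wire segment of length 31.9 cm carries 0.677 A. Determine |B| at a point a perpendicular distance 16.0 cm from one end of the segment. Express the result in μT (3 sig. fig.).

B ≈ 0.378 μT

For a finite straight segment, B = (μ₀I/4πd)(sinθ₁ + sinθ₂), where θ₁, θ₂ are the angles from the perpendicular to each end.
The perpendicular foot is at one end, so the two end-offsets along the wire are 0 and L = 0.319 m.
sinθ₁ = 0/√(0²+0.16²) = 0.0000; sinθ₂ = 0.319/√(0.319²+0.16²) = 0.8939.
B = (4π×10⁻⁷ × 0.677) / (4π × 0.16) × (0.0000 + 0.8939) = 3.78×10⁻⁷ T.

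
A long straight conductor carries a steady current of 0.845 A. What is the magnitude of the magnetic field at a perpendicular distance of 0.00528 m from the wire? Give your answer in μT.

B ≈ 32.0 μT

For an infinitely long straight wire, B = μ₀I/(2πd).
B = (4π×10⁻⁷ × 0.845) / (2π × 0.00528) = 3.20×10⁻⁵ T.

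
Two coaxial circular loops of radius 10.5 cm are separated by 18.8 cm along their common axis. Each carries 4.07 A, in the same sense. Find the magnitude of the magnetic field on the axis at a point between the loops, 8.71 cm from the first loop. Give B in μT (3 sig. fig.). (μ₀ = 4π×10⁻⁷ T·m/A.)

Each loop contributes B = μ₀IR²/[2(R²+z²)^(3/2)] on the axis, with z measured from that loop.
Loop 1 (z = 0.0871 m): B₁ = 1.11×10⁻⁵ T. Loop 2 (z = 0.1009 m): B₂ = 9.13×10⁻⁶ T.
The fields add: B = B₁ + B₂ = 2.02×10⁻⁵ T.

B ≈ 20.2 μT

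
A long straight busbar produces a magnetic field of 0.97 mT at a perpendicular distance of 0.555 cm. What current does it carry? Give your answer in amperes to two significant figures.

I ≈ 27 A

For a long straight wire B = μ₀I/(2πd), so I = 2πdB/μ₀.
I = 2π × 0.00555 × 9.70×10⁻⁴ / (4π×10⁻⁷) = 26.9 A.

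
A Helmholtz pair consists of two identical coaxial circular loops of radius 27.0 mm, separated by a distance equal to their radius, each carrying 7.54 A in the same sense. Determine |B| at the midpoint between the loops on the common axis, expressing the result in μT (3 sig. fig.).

B ≈ 251 μT

Each loop contributes B = μ₀IR²/[2(R²+z²)^(3/2)] on the axis, with z measured from that loop.
Loop 1 (z = 0.0135 m): B₁ = 1.26×10⁻⁴ T. Loop 2 (z = 0.0135 m): B₂ = 1.26×10⁻⁴ T.
The fields add: B = B₁ + B₂ = 2.51×10⁻⁴ T.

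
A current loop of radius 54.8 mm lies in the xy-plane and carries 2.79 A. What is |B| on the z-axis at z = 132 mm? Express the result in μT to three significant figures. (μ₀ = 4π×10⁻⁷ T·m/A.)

B ≈ 1.80 μT

On the axis of a circular loop, B = μ₀IR² / [2(R²+z²)^(3/2)].
R² + z² = (0.0548)² + (0.132)² = 0.02043 m², and (R²+z²)^(3/2) = 2.92×10⁻³ m³.
B = (4π×10⁻⁷ × 2.79 × 0.003003) / (2 × 2.92×10⁻³) = 1.80×10⁻⁶ T.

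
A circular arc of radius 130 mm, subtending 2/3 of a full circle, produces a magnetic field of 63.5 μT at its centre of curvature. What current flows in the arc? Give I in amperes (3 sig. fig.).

For a circular arc, B = μ₀Iφ/(4πR) with φ in radians; here φ = 4.189 rad.
So I = 4πRB/(μ₀φ) = 4π × 0.13 × 6.35×10⁻⁵ / (4π×10⁻⁷ × 4.189) = 19.7 A.

I ≈ 19.7 A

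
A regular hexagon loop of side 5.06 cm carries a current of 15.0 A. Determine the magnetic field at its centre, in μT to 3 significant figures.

B ≈ 205 μT

Each side is a finite straight segment at perpendicular distance d = a/(2 tan(π/6)) = 0.04382 m from the centre, with end-angles ±π/6.
One side contributes B₁ = (μ₀I/4πd)·2 sin(π/6) = 3.42×10⁻⁵ T.
All 6 sides add in the same direction: B = 6 × 3.42×10⁻⁵ = 2.05×10⁻⁴ T.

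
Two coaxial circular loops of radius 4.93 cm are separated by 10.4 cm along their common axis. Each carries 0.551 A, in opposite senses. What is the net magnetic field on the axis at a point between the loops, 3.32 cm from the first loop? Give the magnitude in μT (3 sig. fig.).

B ≈ 2.70 μT

Each loop contributes B = μ₀IR²/[2(R²+z²)^(3/2)] on the axis, with z measured from that loop.
Loop 1 (z = 0.0332 m): B₁ = 4.01×10⁻⁶ T. Loop 2 (z = 0.0708 m): B₂ = 1.31×10⁻⁶ T.
The fields oppose: B = |B₁ − B₂| = 2.70×10⁻⁶ T.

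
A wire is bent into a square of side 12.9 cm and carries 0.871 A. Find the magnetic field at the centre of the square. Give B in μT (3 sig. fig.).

Each side is a finite straight segment at perpendicular distance d = a/(2 tan(π/4)) = 0.0645 m from the centre, with end-angles ±π/4.
One side contributes B₁ = (μ₀I/4πd)·2 sin(π/4) = 1.91×10⁻⁶ T.
All 4 sides add in the same direction: B = 4 × 1.91×10⁻⁶ = 7.64×10⁻⁶ T.

B ≈ 7.64 μT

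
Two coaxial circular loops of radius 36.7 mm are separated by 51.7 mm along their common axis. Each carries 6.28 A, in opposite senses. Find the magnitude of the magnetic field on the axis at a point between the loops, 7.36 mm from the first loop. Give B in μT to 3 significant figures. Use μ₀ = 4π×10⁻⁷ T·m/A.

Each loop contributes B = μ₀IR²/[2(R²+z²)^(3/2)] on the axis, with z measured from that loop.
Loop 1 (z = 0.00736 m): B₁ = 1.01×10⁻⁴ T. Loop 2 (z = 0.04434 m): B₂ = 2.79×10⁻⁵ T.
The fields oppose: B = |B₁ − B₂| = 7.35×10⁻⁵ T.

B ≈ 73.5 μT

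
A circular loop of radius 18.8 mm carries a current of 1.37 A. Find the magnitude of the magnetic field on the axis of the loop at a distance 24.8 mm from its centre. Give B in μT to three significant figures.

On the axis of a circular loop, B = μ₀IR² / [2(R²+z²)^(3/2)].
R² + z² = (0.0188)² + (0.0248)² = 0.0009685 m², and (R²+z²)^(3/2) = 3.01×10⁻⁵ m³.
B = (4π×10⁻⁷ × 1.37 × 0.0003534) / (2 × 3.01×10⁻⁵) = 1.01×10⁻⁵ T.

B ≈ 10.1 μT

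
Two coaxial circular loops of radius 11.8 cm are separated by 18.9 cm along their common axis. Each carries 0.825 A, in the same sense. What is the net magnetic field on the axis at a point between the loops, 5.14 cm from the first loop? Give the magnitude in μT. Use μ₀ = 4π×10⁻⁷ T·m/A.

Each loop contributes B = μ₀IR²/[2(R²+z²)^(3/2)] on the axis, with z measured from that loop.
Loop 1 (z = 0.0514 m): B₁ = 3.39×10⁻⁶ T. Loop 2 (z = 0.1376 m): B₂ = 1.21×10⁻⁶ T.
The fields add: B = B₁ + B₂ = 4.60×10⁻⁶ T.

B ≈ 4.60 μT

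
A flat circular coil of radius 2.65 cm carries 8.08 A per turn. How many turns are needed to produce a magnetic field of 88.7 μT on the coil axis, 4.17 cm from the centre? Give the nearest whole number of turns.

N = 3

For an N-turn coil, B = Nμ₀IR²/[2(R²+z²)^(3/2)]. A single turn gives B₁ = 2.96×10⁻⁵ T with R = 0.0265 m, z = 0.0417 m.
N = B/B₁ = 8.87×10⁻⁵ / 2.96×10⁻⁵ = 3.00.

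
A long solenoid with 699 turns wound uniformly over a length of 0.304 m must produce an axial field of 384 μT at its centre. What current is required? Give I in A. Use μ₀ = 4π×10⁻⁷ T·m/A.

Inside a long solenoid B = μ₀nI with n = 2299 m⁻¹, so I = B/(μ₀n).
I = 3.84×10⁻⁴ / (4π×10⁻⁷ × 2299) = 0.133 A.

I ≈ 0.133 A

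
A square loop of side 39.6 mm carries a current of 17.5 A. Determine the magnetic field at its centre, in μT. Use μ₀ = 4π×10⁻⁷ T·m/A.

B ≈ 500 μT

Each side is a finite straight segment at perpendicular distance d = a/(2 tan(π/4)) = 0.0198 m from the centre, with end-angles ±π/4.
One side contributes B₁ = (μ₀I/4πd)·2 sin(π/4) = 1.25×10⁻⁴ T.
All 4 sides add in the same direction: B = 4 × 1.25×10⁻⁴ = 5.00×10⁻⁴ T.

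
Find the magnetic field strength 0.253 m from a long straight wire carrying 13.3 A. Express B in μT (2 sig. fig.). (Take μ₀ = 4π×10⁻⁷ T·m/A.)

B ≈ 11 μT

For an infinitely long straight wire, B = μ₀I/(2πd).
B = (4π×10⁻⁷ × 13.3) / (2π × 0.253) = 1.05×10⁻⁵ T.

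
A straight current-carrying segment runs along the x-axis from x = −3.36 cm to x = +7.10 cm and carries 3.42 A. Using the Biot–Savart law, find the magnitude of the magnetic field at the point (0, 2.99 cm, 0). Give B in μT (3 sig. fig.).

B ≈ 19.1 μT

For a finite straight segment, B = (μ₀I/4πd)(sinθ₁ + sinθ₂), where θ₁, θ₂ are the angles from the perpendicular to each end.
The perpendicular distance is d = 0.0299 m; the end-offsets along the wire are a = 0.0336 m and b = 0.071 m.
sinθ₁ = 0.0336/√(0.0336²+0.0299²) = 0.7470; sinθ₂ = 0.071/√(0.071²+0.0299²) = 0.9216.
B = (4π×10⁻⁷ × 3.42) / (4π × 0.0299) × (0.7470 + 0.9216) = 1.91×10⁻⁵ T.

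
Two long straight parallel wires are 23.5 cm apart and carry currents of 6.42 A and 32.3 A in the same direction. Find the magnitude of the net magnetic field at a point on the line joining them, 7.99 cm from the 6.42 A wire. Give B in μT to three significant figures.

B ≈ 25.6 μT

Each long wire gives B = μ₀I/(2πd). Distances are d₁ = 0.0799 m and d₂ = 0.1551 m.
B₁ = 1.61×10⁻⁵ T, B₂ = 4.17×10⁻⁵ T.
Between parallel currents the two contributions point in opposite directions, so they subtract. B = |B₁ − B₂| = |1.61×10⁻⁵ − 4.17×10⁻⁵| = 2.56×10⁻⁵ T.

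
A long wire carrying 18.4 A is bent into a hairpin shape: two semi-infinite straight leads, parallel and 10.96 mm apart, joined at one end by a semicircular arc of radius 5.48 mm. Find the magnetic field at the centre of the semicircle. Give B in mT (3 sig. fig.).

B ≈ 1.73 mT

The semicircular arc contributes B_arc = μ₀I·π/(4πR) = μ₀I/(4R) = 1.05×10⁻³ T.
Each semi-infinite lead is at perpendicular distance R = 0.00548 m from the centre, with the perpendicular foot at its near end, so it contributes μ₀I/(4πR); both point the same way, together 6.72×10⁻⁴ T.
Arc and leads all point the same direction: B = 1.05×10⁻³ + 6.72×10⁻⁴ = 1.73×10⁻³ T.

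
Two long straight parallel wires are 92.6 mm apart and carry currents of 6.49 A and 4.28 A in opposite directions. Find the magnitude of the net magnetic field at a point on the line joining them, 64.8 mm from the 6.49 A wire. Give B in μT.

B ≈ 50.8 μT

Each long wire gives B = μ₀I/(2πd). Distances are d₁ = 0.0648 m and d₂ = 0.0278 m.
B₁ = 2.00×10⁻⁵ T, B₂ = 3.08×10⁻⁵ T.
Between antiparallel currents both contributions point the same way, so they add. B = B₁ + B₂ = 2.00×10⁻⁵ + 3.08×10⁻⁵ = 5.08×10⁻⁵ T.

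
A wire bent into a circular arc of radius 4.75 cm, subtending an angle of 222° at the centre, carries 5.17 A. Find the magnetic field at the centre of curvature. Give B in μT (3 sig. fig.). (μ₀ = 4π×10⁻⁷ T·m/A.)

B ≈ 42.2 μT

The Biot–Savart field of a circular arc at its centre is B = μ₀Iφ/(4πR), with φ = 3.875 rad.
B = (4π×10⁻⁷ × 5.17 × 3.875) / (4π × 0.0475) = 4.22×10⁻⁵ T.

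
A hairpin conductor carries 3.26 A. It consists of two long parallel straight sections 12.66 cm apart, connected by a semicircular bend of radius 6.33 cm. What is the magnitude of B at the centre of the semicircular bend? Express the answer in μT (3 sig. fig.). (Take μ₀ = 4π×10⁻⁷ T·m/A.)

B ≈ 26.5 μT

The semicircular arc contributes B_arc = μ₀I·π/(4πR) = μ₀I/(4R) = 1.62×10⁻⁵ T.
Each semi-infinite lead is at perpendicular distance R = 0.0633 m from the centre, with the perpendicular foot at its near end, so it contributes μ₀I/(4πR); both point the same way, together 1.03×10⁻⁵ T.
Arc and leads all point the same direction: B = 1.62×10⁻⁵ + 1.03×10⁻⁵ = 2.65×10⁻⁵ T.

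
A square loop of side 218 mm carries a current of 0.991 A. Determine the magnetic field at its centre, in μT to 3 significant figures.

Each side is a finite straight segment at perpendicular distance d = a/(2 tan(π/4)) = 0.109 m from the centre, with end-angles ±π/4.
One side contributes B₁ = (μ₀I/4πd)·2 sin(π/4) = 1.29×10⁻⁶ T.
All 4 sides add in the same direction: B = 4 × 1.29×10⁻⁶ = 5.14×10⁻⁶ T.

B ≈ 5.14 μT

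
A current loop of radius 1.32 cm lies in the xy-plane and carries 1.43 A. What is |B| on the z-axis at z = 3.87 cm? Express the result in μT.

B ≈ 2.29 μT

On the axis of a circular loop, B = μ₀IR² / [2(R²+z²)^(3/2)].
R² + z² = (0.0132)² + (0.0387)² = 0.001672 m², and (R²+z²)^(3/2) = 6.84×10⁻⁵ m³.
B = (4π×10⁻⁷ × 1.43 × 0.0001742) / (2 × 6.84×10⁻⁵) = 2.29×10⁻⁶ T.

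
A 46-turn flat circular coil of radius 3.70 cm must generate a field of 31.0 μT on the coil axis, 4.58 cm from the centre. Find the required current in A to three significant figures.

I ≈ 0.160 A

For an N-turn coil, B = Nμ₀IR²/[2(R²+z²)^(3/2)] with R = 0.037 m, z = 0.0458 m, so I = 2B(R²+z²)^(3/2)/(Nμ₀R²) = 2 × 3.10×10⁻⁵ × 2.04×10⁻⁴ / (46 × 4π×10⁻⁷ × 0.001369) = 0.160 A.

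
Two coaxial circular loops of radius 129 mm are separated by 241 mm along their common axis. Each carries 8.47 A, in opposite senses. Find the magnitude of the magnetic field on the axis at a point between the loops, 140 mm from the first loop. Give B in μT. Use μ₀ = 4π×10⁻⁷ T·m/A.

B ≈ 7.30 μT

Each loop contributes B = μ₀IR²/[2(R²+z²)^(3/2)] on the axis, with z measured from that loop.
Loop 1 (z = 0.14 m): B₁ = 1.28×10⁻⁵ T. Loop 2 (z = 0.101 m): B₂ = 2.01×10⁻⁵ T.
The fields oppose: B = |B₁ − B₂| = 7.30×10⁻⁶ T.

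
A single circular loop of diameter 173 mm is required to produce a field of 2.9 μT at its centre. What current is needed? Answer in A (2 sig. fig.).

I ≈ 0.40 A

At the centre of a circular loop B = μ₀I/(2R), so I = 2RB/μ₀.
With R = 0.0865 m, I = 2 × 0.0865 × 2.90×10⁻⁶ / (4π×10⁻⁷) = 0.399 A.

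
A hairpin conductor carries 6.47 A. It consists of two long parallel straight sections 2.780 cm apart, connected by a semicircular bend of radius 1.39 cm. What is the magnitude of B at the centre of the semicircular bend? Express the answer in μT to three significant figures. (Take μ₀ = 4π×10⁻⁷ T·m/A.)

B ≈ 239 μT

The semicircular arc contributes B_arc = μ₀I·π/(4πR) = μ₀I/(4R) = 1.46×10⁻⁴ T.
Each semi-infinite lead is at perpendicular distance R = 0.0139 m from the centre, with the perpendicular foot at its near end, so it contributes μ₀I/(4πR); both point the same way, together 9.31×10⁻⁵ T.
Arc and leads all point the same direction: B = 1.46×10⁻⁴ + 9.31×10⁻⁵ = 2.39×10⁻⁴ T.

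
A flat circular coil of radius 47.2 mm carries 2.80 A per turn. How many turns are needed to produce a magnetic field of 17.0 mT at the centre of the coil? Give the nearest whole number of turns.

For an N-turn coil, B = Nμ₀I/(2R). A single turn gives B₁ = 3.73×10⁻⁵ T with R = 0.0472 m.
N = B/B₁ = 1.70×10⁻² / 3.73×10⁻⁵ = 456.09.

N = 456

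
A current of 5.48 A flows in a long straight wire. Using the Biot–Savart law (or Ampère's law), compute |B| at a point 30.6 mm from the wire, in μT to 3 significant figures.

B ≈ 35.8 μT

For an infinitely long straight wire, B = μ₀I/(2πd).
B = (4π×10⁻⁷ × 5.48) / (2π × 0.0306) = 3.58×10⁻⁵ T.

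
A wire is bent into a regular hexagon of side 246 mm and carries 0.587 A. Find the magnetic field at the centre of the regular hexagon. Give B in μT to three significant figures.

Each side is a finite straight segment at perpendicular distance d = a/(2 tan(π/6)) = 0.213 m from the centre, with end-angles ±π/6.
One side contributes B₁ = (μ₀I/4πd)·2 sin(π/6) = 2.76×10⁻⁷ T.
All 6 sides add in the same direction: B = 6 × 2.76×10⁻⁷ = 1.65×10⁻⁶ T.

B ≈ 1.65 μT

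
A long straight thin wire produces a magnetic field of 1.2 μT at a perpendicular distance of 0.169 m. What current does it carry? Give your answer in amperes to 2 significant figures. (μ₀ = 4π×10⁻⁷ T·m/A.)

For a long straight wire B = μ₀I/(2πd), so I = 2πdB/μ₀.
I = 2π × 0.169 × 1.20×10⁻⁶ / (4π×10⁻⁷) = 1.01 A.

I ≈ 1.0 A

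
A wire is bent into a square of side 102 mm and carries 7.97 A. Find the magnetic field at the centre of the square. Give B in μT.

Each side is a finite straight segment at perpendicular distance d = a/(2 tan(π/4)) = 0.051 m from the centre, with end-angles ±π/4.
One side contributes B₁ = (μ₀I/4πd)·2 sin(π/4) = 2.21×10⁻⁵ T.
All 4 sides add in the same direction: B = 4 × 2.21×10⁻⁵ = 8.84×10⁻⁵ T.

B ≈ 88.4 μT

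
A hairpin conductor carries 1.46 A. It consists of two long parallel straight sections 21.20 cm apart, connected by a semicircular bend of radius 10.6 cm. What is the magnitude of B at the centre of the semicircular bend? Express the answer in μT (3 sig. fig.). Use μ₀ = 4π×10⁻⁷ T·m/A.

B ≈ 7.08 μT

The semicircular arc contributes B_arc = μ₀I·π/(4πR) = μ₀I/(4R) = 4.33×10⁻⁶ T.
Each semi-infinite lead is at perpendicular distance R = 0.106 m from the centre, with the perpendicular foot at its near end, so it contributes μ₀I/(4πR); both point the same way, together 2.75×10⁻⁶ T.
Arc and leads all point the same direction: B = 4.33×10⁻⁶ + 2.75×10⁻⁶ = 7.08×10⁻⁶ T.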